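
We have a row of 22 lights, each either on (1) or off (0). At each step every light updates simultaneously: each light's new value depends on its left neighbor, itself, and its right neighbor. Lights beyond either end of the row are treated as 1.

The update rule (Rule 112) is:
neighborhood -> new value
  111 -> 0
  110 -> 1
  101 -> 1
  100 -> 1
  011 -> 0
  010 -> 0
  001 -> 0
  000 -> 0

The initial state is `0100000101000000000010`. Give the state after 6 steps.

1010000010100000000001
1101000001010000000000
0110100000101000000000
1011010000010100000000
1101101000001010000000
0110110100000101000000

0110110100000101000000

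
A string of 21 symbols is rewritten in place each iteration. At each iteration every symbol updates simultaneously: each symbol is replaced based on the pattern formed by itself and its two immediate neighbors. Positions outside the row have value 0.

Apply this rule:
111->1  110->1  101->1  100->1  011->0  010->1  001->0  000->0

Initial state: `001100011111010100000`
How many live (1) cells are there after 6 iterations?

10

000110001111111110000
000011000111111111000
000001100011111111100
000000110001111111110
000000011000111111111
000000001100011111111
count of 1: 10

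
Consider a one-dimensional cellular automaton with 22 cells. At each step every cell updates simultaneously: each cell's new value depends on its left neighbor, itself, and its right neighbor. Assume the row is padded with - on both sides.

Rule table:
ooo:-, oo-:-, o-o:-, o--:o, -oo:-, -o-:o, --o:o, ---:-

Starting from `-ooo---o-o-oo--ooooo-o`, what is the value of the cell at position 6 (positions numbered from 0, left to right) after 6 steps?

-

o---o-oo-o---oo------o
oo-oo----oo-o--o----oo
-----o--o---ooooo--o--
----oooooo-o-----oooo-
---o-------oo---o----o
--ooo-----o--o-ooo--oo
position 6 holds -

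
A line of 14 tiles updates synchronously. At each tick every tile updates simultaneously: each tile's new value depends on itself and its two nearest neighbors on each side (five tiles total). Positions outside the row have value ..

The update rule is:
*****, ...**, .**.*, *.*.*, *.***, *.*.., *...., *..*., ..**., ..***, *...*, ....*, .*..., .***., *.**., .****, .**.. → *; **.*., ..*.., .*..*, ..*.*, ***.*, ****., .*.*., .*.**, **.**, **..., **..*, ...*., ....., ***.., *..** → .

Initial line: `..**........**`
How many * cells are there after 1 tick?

****.*....****
count of *: 9

9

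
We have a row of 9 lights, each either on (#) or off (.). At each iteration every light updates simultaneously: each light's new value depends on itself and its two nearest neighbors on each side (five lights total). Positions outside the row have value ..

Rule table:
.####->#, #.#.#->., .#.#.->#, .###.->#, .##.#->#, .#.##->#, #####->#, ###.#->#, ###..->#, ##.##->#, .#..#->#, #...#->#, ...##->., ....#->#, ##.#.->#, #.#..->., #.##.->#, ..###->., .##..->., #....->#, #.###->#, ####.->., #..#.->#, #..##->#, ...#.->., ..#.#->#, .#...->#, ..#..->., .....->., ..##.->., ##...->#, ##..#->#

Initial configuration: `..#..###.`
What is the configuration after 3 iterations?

..#####.#

iteration 1: #..##.###
iteration 2: .##.#####
iteration 3: ..#####.#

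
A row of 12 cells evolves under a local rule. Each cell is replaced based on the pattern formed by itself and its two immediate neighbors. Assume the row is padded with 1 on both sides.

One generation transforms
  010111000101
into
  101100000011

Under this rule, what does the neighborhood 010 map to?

At position 1 the neighborhood is 010; the next row has 0 there.

0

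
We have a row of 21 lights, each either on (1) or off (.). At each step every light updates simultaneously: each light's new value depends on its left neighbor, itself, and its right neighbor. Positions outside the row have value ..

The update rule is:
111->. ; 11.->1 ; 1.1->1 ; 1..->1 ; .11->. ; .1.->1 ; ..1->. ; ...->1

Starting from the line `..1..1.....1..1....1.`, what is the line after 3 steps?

1.11.11111.11.1111.11
11.11....11.11...11.1
.11.1111..11.111..111

.11.1111..11.111..111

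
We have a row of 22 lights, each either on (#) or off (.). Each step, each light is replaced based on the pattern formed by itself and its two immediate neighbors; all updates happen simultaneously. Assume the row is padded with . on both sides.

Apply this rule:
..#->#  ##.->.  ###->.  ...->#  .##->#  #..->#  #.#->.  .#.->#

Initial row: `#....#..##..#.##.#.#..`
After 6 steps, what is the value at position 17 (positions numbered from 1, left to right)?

#########.###.#..#.###
#.........#...####.#..
###############....###
#..............#####..
################....##
#...............#####.
position 17 holds #

#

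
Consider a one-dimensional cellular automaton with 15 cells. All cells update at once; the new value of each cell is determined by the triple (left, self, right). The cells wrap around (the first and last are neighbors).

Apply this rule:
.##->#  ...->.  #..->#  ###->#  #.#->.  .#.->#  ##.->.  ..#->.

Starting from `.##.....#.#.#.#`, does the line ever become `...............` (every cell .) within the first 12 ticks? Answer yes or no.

tick 1: .#.#....#.#.#.#
tick 2: .#.##...#.#.#.#
tick 3: .#.#.#..#.#.#.#
tick 4: .#.#.##.#.#.#.#
tick 5: .#.#.#..#.#.#.#  (repeats tick 3; period 2)
tick 12: .#.#.##.#.#.#.#
tick 12 is .#.#.##.#.#.#.#, still not uniform .

no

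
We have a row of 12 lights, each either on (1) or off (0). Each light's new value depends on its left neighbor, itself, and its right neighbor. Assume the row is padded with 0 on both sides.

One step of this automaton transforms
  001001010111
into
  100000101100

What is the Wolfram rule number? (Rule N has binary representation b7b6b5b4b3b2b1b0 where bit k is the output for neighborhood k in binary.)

position 10: 111 → 0  (bit 7 = 0)
position 11: 110 → 0  (bit 6 = 0)
position 6: 101 → 1  (bit 5 = 1)
position 3: 100 → 0  (bit 4 = 0)
position 9: 011 → 1  (bit 3 = 1)
position 2: 010 → 0  (bit 2 = 0)
position 1: 001 → 0  (bit 1 = 0)
position 0: 000 → 1  (bit 0 = 1)
bits b7..b0 = 00101001 = 41

41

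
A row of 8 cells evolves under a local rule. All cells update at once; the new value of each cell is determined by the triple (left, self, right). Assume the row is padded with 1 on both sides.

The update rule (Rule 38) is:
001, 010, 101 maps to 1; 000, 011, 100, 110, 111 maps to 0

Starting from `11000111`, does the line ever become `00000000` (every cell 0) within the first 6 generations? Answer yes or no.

generation 1: 00001000
generation 2: 00011001
generation 3: 00100010
generation 4: 01100111
generation 5: 10001000
generation 6: 00011001
generation 6 is 00011001, still not uniform 0

no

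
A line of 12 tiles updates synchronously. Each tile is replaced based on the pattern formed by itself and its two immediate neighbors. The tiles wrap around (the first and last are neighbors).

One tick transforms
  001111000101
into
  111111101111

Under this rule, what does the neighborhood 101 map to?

At position 10 the neighborhood is 101; the next row has 1 there.

1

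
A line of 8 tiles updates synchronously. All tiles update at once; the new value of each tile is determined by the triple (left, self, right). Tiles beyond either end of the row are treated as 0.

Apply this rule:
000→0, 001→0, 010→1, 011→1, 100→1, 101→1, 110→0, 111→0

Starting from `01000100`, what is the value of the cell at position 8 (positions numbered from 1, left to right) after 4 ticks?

0

01100110
01010101
01111111
01000000
position 8 holds 0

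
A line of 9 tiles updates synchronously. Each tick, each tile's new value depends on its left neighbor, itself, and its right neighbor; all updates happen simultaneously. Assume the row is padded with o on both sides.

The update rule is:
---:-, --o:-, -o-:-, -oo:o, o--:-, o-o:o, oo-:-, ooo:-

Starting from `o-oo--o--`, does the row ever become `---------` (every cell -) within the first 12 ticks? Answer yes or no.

-oo------
oo-------
---------
all cells are - at tick 3

yes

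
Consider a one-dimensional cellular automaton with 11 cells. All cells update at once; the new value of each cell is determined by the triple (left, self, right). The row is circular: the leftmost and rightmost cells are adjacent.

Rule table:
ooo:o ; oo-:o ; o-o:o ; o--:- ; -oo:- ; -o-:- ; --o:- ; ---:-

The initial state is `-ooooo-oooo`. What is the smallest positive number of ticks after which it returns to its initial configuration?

o-ooooo-ooo
oo-ooooo-oo
ooo-ooooo-o
oooo-ooooo-
-oooo-ooooo
o-oooo-oooo
oo-oooo-ooo
ooo-oooo-oo
oooo-oooo-o
ooooo-oooo-
-ooooo-oooo

11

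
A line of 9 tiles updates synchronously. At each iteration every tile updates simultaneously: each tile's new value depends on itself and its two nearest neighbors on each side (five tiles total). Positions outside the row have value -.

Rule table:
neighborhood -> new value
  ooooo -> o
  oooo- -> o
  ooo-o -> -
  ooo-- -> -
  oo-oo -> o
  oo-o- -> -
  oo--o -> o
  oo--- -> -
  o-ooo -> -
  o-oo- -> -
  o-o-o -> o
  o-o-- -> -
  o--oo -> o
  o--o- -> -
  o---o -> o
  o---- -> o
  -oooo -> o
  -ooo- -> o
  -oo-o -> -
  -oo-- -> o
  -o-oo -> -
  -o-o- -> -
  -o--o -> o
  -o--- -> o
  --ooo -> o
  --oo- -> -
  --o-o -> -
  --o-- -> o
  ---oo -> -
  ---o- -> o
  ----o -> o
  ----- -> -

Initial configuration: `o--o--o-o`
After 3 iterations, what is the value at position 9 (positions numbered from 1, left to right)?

o

oo-oo----
--o-o-o--
oo--o--oo
position 9 holds o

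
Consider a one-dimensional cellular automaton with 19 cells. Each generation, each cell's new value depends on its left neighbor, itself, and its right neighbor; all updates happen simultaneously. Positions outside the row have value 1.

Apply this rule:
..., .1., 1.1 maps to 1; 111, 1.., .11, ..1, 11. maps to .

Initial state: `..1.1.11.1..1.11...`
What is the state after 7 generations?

..1111..11..11...1.
...............1.11
.1111111111111.11..
1.............1....
..11111111111.1.11.
.............111..1
.11111111111.......

.11111111111.......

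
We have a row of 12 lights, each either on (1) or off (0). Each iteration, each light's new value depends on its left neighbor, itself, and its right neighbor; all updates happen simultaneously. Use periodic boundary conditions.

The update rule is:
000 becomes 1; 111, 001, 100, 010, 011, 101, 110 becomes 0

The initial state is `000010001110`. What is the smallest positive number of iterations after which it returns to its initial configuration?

2

iteration 1: 111000100000
iteration 2: 000010001110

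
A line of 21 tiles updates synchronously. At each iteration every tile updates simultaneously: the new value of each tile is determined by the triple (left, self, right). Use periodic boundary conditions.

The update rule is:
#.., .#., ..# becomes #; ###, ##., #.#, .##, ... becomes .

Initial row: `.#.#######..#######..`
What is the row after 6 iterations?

iteration 1: ##........##.......#.
iteration 2: ..#......#..#.....##.
iteration 3: .###....######...#..#
iteration 4: ....#..#......#.#####
iteration 5: #..######....##......
iteration 6: ###......#..#..#....#

###......#..#..#....#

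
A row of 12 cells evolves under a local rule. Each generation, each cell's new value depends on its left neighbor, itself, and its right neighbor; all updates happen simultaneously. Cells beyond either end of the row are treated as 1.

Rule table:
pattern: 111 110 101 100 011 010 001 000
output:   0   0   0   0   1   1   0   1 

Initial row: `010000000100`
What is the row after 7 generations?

generation 1: 010111110100
generation 2: 010100000100
generation 3: 010101110100
generation 4: 010101000100
generation 5: 010101010100
generation 6: 010101010100  (fixed point — unchanged through generation 7)

010101010100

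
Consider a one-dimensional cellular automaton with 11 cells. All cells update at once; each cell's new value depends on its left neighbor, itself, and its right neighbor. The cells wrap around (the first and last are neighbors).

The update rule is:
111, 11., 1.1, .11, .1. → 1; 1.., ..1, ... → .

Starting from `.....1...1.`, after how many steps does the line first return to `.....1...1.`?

.....1...1.

1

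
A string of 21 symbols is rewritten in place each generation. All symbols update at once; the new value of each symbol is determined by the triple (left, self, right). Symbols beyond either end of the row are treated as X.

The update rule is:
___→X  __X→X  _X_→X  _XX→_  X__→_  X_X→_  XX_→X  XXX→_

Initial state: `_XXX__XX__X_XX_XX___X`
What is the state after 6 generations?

_XXX_X_X__X_XX_XX__X_

___X_X_X_XX__X__X_XX_
_XXX_X_X__X_XX_XX__X_
___X_X_X_XX__X__X_XX_  (repeats generation 1; period 2)
generation 6: _XXX_X_X__X_XX_XX__X_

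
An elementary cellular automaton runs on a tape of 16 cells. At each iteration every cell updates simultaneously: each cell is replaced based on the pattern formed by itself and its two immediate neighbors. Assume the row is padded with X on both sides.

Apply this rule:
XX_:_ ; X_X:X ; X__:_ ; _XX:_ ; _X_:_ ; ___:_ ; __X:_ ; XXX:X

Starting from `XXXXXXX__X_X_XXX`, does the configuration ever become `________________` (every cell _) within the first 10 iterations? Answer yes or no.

XXXXXX____X_X_XX
XXXXX______X_X_X
XXXX________X_X_
XXX__________X_X
XX____________X_
X______________X
________________
all cells are _ at iteration 7

yes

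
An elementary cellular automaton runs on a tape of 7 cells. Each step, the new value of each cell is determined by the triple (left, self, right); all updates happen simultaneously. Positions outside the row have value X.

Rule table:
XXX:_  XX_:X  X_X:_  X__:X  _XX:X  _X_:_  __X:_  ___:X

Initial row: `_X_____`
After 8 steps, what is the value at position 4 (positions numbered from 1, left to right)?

__XXXX_
X_X__X_
X__X___
XX__XX_
_XX_XX_
_XX_XX_  (fixed point — unchanged through step 8)
position 4 holds _

_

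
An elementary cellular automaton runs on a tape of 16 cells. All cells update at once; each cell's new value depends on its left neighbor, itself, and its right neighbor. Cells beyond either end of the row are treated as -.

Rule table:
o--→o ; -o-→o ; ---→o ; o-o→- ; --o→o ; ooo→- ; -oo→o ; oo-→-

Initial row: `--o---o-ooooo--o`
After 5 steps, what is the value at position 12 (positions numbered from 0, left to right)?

-

ooooooo-o----ooo
o-------oooooo--
ooooooooo-----oo
o--------oooooo-
oooooooooo-----o
position 12 holds -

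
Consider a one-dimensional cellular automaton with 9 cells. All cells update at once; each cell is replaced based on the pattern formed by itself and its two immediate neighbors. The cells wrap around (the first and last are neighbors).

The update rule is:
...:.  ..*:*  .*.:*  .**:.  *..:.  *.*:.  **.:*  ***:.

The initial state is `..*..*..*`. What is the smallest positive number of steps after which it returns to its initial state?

2

.**.**.**
..*..*..*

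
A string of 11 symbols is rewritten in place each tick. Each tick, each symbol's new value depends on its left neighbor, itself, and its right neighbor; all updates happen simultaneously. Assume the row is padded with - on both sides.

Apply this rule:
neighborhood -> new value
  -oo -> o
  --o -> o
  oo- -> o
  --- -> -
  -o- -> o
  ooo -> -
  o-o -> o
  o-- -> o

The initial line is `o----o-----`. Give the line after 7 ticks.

oo--ooo----
ooooo-oo---
o---ooooo--
oo-oo---oo-
oooooo-oooo
o----ooo--o
oo--oo-oooo

oo--oo-oooo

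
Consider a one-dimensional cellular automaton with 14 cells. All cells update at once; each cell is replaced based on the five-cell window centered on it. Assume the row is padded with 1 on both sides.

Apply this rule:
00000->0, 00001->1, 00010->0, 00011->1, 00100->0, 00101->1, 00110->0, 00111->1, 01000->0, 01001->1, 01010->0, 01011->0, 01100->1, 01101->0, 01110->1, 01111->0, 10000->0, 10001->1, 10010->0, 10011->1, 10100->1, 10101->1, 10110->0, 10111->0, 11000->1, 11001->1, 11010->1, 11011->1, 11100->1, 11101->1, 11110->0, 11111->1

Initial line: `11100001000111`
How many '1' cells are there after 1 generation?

8

10110100011101
count of 1: 8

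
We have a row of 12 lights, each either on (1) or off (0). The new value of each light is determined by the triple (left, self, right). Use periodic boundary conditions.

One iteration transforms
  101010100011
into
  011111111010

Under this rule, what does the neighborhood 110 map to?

0

At position 0 the neighborhood is 110; the next row has 0 there.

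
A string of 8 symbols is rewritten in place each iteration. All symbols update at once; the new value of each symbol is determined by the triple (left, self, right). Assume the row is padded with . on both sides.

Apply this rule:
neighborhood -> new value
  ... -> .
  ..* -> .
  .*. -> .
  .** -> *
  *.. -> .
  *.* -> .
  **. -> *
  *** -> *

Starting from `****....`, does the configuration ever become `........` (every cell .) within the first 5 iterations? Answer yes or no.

****....  (fixed point — unchanged through iteration 5)
iteration 5 is ****...., still not uniform .

no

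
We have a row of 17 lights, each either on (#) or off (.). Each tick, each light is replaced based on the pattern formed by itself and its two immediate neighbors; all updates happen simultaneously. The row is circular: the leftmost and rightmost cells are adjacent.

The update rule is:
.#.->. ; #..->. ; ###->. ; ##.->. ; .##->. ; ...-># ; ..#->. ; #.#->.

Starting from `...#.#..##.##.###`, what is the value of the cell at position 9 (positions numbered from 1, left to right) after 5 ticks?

.#...............
...##############
.#...............  (repeats tick 1; period 2)
tick 5: .#...............
position 9 holds .

.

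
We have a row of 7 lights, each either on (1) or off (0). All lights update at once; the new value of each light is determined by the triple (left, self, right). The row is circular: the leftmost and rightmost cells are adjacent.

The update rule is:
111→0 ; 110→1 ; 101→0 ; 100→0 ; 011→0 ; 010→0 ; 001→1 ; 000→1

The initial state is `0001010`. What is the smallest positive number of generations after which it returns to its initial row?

1110000
0010111
0100001
0001110
1110010
0010100
1100001
0101110
1000010
0011100
1100101
0101000
1000011
1011100
0000101
0111000
1001011
1010000
0000111
0111001
0001010

21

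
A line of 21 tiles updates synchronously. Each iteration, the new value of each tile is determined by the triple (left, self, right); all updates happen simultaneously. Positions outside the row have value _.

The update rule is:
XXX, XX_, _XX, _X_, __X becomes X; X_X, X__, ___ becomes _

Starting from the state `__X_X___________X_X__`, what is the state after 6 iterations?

XXX_X_____XXXXXXX_X__

_XX_X__________XX_X__
XXX_X_________XXX_X__
XXX_X________XXXX_X__
XXX_X_______XXXXX_X__
XXX_X______XXXXXX_X__
XXX_X_____XXXXXXX_X__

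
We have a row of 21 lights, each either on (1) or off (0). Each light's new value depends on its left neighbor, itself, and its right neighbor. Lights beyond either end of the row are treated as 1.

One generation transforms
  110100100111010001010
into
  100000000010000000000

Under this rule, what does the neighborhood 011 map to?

0

At position 9 the neighborhood is 011; the next row has 0 there.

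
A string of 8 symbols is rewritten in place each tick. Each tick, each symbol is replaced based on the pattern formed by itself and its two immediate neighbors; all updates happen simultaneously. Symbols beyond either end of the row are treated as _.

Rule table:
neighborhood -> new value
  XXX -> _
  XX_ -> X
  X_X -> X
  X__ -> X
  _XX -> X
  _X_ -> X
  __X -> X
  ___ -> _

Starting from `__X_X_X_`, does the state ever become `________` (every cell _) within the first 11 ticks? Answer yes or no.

_XXXXXXX
XX_____X
XXX___XX
X_XX_XXX
XXXXXX_X
X____XXX
XX__XX_X
XXXXXXXX
X______X
XX____XX
XXX__XXX
tick 11 is XXX__XXX, still not uniform _

no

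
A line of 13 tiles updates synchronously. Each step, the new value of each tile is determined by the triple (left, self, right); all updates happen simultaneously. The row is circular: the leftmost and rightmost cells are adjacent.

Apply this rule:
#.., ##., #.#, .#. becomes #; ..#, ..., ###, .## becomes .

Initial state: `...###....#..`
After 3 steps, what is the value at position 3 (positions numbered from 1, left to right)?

step 1: .....##...##.
step 2: ......##...##
step 3: #......##...#
position 3 holds .

.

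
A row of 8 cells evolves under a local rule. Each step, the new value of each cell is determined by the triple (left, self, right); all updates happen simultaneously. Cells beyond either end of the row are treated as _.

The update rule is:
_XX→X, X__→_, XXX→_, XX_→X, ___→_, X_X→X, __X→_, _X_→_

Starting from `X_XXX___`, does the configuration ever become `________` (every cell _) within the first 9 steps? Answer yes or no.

_XX_X___
_XXX____
_X_X____
__X_____
________
all cells are _ at step 5

yes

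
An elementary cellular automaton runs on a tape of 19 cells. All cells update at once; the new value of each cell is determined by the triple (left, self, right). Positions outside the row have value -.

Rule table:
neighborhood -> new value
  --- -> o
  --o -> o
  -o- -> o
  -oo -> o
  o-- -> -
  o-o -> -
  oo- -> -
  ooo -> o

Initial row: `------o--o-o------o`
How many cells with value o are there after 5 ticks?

12

tick 1: ooooooo-oo-o-oooooo
tick 2: oooooo--o--o-ooooo-
tick 3: ooooo--oo-oo-oooo--
tick 4: oooo--oo--o--ooo--o
tick 5: ooo--oo--oo-ooo--oo
count of o: 12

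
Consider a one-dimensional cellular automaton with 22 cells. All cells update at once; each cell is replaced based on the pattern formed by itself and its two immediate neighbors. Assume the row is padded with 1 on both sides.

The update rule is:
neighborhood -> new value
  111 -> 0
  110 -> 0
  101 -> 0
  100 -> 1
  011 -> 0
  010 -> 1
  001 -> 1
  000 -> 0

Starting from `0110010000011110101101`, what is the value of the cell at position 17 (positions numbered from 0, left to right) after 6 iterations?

0

iteration 1: 0001111000100000100000
iteration 2: 1010000101110001110001
iteration 3: 0011001100001010001010
iteration 4: 1100110010011011011010
iteration 5: 0011001111100000000010
iteration 6: 1100110000010000000110
position 17 holds 0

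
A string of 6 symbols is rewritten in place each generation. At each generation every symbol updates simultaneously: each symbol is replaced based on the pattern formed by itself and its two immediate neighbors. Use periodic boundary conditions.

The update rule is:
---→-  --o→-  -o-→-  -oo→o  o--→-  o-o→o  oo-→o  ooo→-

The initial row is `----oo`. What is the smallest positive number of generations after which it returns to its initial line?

1

generation 1: ----oo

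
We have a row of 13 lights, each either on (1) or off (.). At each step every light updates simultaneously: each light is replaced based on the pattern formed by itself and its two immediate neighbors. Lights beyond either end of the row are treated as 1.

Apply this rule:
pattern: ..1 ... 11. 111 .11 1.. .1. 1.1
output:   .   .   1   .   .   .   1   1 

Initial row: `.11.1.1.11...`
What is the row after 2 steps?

1.111111.1...
11.....111...

11.....111...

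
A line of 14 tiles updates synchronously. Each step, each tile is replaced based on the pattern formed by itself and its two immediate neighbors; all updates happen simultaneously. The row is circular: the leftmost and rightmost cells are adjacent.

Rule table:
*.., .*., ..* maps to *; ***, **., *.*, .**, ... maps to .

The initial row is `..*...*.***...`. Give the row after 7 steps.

......*..*....

.***.**....*..
*......*..***.
**....****....
..*..*....*..*
*******..*****
.......**.....
......*..*....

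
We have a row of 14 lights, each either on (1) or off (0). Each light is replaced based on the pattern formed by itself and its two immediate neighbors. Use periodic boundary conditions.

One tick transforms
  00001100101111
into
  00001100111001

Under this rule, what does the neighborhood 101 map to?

1

At position 9 the neighborhood is 101; the next row has 1 there.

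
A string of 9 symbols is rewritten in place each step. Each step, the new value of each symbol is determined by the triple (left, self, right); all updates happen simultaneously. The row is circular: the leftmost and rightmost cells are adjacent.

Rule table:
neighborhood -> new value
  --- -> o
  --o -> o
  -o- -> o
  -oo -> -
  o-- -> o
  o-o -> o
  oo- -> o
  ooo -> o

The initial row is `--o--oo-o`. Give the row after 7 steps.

step 1: ooooo-ooo
step 2: oooooo-oo
step 3: ooooooo-o
step 4: oooooooo-
step 5: -oooooooo
step 6: o-ooooooo
step 7: oo-oooooo

oo-oooooo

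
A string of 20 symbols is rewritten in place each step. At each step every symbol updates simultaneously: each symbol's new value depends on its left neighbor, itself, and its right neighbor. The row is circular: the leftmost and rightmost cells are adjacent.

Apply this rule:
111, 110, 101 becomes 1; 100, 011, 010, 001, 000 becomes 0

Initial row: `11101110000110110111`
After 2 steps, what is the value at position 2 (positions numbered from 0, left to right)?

1

step 1: 11110110000011011011
step 2: 11111010000001101101
position 2 holds 1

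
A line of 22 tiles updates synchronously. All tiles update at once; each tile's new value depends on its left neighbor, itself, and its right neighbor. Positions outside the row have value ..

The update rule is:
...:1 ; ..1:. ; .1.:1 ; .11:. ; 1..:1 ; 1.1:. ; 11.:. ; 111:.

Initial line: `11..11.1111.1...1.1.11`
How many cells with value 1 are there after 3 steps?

6

..1.........111.1.1...
1.111111111.....1.1111
1..........1111.1.....
count of 1: 6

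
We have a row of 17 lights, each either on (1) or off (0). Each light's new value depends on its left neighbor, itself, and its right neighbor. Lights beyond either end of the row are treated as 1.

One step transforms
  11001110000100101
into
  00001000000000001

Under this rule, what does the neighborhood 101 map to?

0

At position 15 the neighborhood is 101; the next row has 0 there.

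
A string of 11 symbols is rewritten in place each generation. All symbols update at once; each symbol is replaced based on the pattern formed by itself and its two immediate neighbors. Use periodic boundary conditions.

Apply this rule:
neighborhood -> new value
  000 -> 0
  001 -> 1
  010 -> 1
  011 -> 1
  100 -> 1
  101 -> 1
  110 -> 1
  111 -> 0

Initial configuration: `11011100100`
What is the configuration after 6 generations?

11100011111

11110111111
00011100000
00110110000
01111111000
11000001100
11100011111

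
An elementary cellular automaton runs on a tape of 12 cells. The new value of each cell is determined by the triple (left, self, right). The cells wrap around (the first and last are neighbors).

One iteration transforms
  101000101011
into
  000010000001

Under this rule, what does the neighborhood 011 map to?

At position 10 the neighborhood is 011; the next row has 0 there.

0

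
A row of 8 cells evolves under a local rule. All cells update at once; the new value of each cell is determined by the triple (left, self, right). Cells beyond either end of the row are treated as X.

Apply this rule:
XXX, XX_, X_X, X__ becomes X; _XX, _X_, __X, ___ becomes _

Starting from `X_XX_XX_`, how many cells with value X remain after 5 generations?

XX_XX_XX
XXX_XX_X
XXXX_XX_
XXXXX_XX
XXXXXX_X
count of X: 7

7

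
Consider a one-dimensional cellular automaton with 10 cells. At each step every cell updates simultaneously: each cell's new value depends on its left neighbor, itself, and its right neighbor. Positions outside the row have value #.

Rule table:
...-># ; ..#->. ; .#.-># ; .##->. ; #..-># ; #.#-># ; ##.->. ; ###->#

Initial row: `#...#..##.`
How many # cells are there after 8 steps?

step 1: .##.##...#
step 2: #..#..##..
step 3: .#.##...#.
step 4: ###..##.##
step 5: ##.#...#.#
step 6: #.####.##.
step 7: .#.##.#..#
step 8: ###..###..
count of #: 6

6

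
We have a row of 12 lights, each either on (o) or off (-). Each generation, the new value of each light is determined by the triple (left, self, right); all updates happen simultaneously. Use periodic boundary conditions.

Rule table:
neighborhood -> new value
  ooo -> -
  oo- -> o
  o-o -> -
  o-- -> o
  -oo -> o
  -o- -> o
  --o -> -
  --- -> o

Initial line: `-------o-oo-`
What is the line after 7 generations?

-o-o-o-o-ooo

oooooo-o-ooo
-----o-o-o--
oooo-o-o-ooo
---o-o-o-o--
oo-o-o-o-ooo
-o-o-o-o-o--
-o-o-o-o-ooo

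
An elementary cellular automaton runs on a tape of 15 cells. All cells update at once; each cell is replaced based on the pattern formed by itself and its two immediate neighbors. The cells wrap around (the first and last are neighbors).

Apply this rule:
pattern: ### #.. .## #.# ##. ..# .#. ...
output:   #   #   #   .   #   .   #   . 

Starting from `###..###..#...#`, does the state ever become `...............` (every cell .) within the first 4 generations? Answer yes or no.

generation 1: ####.####.##..#
generation 2: ####.####.###.#
generation 3: ####.####.###.#  (fixed point — unchanged through generation 4)
generation 4 is ####.####.###.#, still not uniform .

no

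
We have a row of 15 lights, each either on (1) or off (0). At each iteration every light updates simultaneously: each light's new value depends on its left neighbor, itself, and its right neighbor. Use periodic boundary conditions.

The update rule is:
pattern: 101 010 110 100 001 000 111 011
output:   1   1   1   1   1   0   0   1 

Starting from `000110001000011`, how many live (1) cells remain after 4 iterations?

10

101111011100111
111001110111100
101111011100111  (repeats iteration 1; period 2)
iteration 4: 111001110111100
count of 1: 10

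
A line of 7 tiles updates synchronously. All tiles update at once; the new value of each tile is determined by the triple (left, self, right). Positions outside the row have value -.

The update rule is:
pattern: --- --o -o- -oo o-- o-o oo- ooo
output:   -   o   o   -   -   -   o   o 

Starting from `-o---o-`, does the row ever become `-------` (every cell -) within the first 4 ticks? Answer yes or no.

no

oo--oo-
-o-o-o-
oo-o-o-
-o-o-o-
tick 4 is -o-o-o-, still not uniform -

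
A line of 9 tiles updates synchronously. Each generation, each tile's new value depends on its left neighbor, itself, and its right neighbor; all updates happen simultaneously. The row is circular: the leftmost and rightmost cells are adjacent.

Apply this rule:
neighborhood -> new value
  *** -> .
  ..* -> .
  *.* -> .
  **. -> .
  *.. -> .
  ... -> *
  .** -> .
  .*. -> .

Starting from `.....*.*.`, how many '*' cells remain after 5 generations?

4

****.....
.....***.
****.....  (repeats generation 1; period 2)
generation 5: ****.....
count of *: 4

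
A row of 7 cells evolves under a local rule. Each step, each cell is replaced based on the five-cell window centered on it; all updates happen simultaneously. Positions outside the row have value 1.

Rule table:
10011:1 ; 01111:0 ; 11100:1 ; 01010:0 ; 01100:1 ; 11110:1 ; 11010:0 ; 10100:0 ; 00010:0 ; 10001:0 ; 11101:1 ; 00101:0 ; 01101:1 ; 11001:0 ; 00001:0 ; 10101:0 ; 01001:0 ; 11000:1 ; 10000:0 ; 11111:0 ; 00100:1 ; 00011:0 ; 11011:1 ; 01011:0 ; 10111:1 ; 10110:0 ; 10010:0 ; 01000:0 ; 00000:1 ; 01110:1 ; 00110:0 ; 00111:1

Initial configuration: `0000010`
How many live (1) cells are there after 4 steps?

5

1010000
1000000
1101100
1110101
count of 1: 5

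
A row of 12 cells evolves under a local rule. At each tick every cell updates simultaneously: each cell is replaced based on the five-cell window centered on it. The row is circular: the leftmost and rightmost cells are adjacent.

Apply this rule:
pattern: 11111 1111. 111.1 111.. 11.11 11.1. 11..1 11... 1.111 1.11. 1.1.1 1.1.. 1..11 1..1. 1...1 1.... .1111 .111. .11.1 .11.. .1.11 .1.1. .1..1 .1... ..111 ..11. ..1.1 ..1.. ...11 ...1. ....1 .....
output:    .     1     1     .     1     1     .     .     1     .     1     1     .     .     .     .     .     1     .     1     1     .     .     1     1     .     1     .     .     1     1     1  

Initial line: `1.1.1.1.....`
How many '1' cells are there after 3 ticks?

6

1.1.1.11.111
111.11..11.1
.111.1....11
count of 1: 6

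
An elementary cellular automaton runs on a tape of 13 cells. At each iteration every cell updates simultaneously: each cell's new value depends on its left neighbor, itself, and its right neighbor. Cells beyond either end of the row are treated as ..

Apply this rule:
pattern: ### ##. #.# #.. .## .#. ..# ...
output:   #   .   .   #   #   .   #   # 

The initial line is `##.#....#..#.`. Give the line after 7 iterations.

##.##.###.###

iteration 1: #...####.##.#
iteration 2: .######..#...
iteration 3: ######.##.###
iteration 4: #####..#..##.
iteration 5: ####.##.###.#
iteration 6: ###..#..##...
iteration 7: ##.##.###.###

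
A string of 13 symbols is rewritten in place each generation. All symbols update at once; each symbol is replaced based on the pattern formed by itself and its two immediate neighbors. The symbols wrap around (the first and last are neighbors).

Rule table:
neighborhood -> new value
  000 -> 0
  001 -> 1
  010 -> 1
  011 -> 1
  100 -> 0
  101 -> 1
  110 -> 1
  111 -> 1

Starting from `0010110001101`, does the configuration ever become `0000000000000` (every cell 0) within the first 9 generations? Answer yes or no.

generation 1: 0111110011111
generation 2: 1111110111111
generation 3: 1111111111111
generation 4: 1111111111111  (fixed point — unchanged through generation 9)
generation 9 is 1111111111111, still not uniform 0

no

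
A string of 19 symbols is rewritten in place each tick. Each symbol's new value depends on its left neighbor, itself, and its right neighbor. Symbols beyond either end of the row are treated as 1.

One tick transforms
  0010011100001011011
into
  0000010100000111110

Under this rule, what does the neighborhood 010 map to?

At position 2 the neighborhood is 010; the next row has 0 there.

0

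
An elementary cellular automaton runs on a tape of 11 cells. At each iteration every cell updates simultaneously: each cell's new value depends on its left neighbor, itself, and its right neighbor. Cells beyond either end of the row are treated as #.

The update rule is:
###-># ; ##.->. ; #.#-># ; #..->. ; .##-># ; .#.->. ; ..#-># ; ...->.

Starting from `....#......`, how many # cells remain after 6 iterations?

iteration 1: ...#......#
iteration 2: ..#......##
iteration 3: .#......###
iteration 4: #......####
iteration 5: ......#####
iteration 6: .....######
count of #: 6

6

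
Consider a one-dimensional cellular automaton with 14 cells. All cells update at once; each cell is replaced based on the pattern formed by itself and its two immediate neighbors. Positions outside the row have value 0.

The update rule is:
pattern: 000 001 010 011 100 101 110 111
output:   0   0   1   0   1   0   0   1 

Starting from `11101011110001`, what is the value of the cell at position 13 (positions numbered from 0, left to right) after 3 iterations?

1

iteration 1: 01001001101001
iteration 2: 01101100001101
iteration 3: 00000010000001
position 13 holds 1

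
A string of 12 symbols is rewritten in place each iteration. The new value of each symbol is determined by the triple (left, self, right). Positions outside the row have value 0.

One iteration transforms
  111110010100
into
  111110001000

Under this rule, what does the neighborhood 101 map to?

At position 8 the neighborhood is 101; the next row has 1 there.

1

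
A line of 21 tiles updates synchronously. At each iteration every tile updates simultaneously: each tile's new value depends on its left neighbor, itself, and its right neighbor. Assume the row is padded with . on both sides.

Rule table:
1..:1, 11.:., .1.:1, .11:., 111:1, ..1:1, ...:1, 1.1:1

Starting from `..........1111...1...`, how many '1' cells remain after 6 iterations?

13

1111111111.11.1111111
.11111111.1..1.11111.
1.111111.111111.111.1
11.1111.1.1111.1.1.11
..1.11.111.11.11111..
1111..1.1.1..1.111.11
count of 1: 13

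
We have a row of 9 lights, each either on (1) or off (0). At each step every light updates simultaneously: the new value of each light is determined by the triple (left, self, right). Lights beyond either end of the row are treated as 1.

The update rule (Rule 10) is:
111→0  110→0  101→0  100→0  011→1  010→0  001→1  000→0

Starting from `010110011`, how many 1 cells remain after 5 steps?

4

000100110
001001100
010011001
000110011
001100110
count of 1: 4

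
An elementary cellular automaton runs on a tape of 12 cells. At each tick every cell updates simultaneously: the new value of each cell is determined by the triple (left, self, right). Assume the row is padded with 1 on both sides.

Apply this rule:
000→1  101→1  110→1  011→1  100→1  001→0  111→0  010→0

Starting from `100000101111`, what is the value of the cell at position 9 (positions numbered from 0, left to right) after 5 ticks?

111110011000
000011011110
111011110011
001110011010
101011011101
position 9 holds 1

1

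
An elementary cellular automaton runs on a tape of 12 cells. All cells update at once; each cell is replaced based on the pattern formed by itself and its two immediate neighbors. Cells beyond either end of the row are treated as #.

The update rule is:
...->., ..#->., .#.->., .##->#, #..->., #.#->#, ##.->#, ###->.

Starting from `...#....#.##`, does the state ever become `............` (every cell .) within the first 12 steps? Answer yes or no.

.........##.
.........###
.........#..
............
all cells are . at step 4

yes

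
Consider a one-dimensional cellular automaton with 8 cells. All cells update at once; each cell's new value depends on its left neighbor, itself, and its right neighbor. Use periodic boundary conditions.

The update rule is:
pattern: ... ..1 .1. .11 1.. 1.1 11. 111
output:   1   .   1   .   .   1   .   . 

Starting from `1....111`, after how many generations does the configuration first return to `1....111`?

2

generation 1: ..11....
generation 2: 1....111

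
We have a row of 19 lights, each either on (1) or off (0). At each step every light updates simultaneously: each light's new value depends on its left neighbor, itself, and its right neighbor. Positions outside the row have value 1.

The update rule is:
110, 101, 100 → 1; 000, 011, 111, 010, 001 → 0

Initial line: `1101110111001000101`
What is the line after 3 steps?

1101100110011001000

step 1: 0110011001100100010
step 2: 1011001100110010001
step 3: 1101100110011001000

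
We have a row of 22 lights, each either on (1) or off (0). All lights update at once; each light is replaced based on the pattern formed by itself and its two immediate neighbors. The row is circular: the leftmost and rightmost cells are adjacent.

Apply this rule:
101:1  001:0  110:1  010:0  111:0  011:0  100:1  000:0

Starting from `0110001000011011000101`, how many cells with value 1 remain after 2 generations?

1011000100001101100010
0101100010000110110001
count of 1: 9

9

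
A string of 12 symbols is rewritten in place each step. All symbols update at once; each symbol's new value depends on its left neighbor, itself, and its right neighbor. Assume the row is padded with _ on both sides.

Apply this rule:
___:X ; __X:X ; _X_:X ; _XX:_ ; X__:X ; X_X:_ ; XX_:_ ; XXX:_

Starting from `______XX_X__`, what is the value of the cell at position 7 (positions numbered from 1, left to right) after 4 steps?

X

XXXXXX___XXX
______XXX___
XXXXXX___XXX  (repeats step 1; period 2)
step 4: ______XXX___
position 7 holds X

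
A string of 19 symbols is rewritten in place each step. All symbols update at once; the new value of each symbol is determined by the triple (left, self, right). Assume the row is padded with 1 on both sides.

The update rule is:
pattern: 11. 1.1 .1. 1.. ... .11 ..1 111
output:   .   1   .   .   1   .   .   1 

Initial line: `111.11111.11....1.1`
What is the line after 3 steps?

step 1: 11.1.111.1...11..1.
step 2: 1.1.1.1.1..1......1
step 3: .1.1.1.1.....1111..

.1.1.1.1.....1111..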